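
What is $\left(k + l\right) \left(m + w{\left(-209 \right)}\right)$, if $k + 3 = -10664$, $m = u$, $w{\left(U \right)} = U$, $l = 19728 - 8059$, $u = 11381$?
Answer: $11194344$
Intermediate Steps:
$l = 11669$ ($l = 19728 - 8059 = 11669$)
$m = 11381$
$k = -10667$ ($k = -3 - 10664 = -10667$)
$\left(k + l\right) \left(m + w{\left(-209 \right)}\right) = \left(-10667 + 11669\right) \left(11381 - 209\right) = 1002 \cdot 11172 = 11194344$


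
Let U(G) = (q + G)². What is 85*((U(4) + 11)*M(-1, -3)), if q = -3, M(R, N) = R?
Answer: -1020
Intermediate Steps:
U(G) = (-3 + G)²
85*((U(4) + 11)*M(-1, -3)) = 85*(((-3 + 4)² + 11)*(-1)) = 85*((1² + 11)*(-1)) = 85*((1 + 11)*(-1)) = 85*(12*(-1)) = 85*(-12) = -1020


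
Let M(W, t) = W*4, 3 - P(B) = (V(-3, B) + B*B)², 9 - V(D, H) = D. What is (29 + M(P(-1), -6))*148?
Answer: -93980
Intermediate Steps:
V(D, H) = 9 - D
P(B) = 3 - (12 + B²)² (P(B) = 3 - ((9 - 1*(-3)) + B*B)² = 3 - ((9 + 3) + B²)² = 3 - (12 + B²)²)
M(W, t) = 4*W
(29 + M(P(-1), -6))*148 = (29 + 4*(3 - (12 + (-1)²)²))*148 = (29 + 4*(3 - (12 + 1)²))*148 = (29 + 4*(3 - 1*13²))*148 = (29 + 4*(3 - 1*169))*148 = (29 + 4*(3 - 169))*148 = (29 + 4*(-166))*148 = (29 - 664)*148 = -635*148 = -93980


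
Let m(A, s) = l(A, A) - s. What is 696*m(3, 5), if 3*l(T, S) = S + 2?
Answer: -2320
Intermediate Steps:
l(T, S) = ⅔ + S/3 (l(T, S) = (S + 2)/3 = (2 + S)/3 = ⅔ + S/3)
m(A, s) = ⅔ - s + A/3 (m(A, s) = (⅔ + A/3) - s = ⅔ - s + A/3)
696*m(3, 5) = 696*(⅔ - 1*5 + (⅓)*3) = 696*(⅔ - 5 + 1) = 696*(-10/3) = -2320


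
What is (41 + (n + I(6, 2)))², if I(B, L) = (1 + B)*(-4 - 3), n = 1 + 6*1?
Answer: 1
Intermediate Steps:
n = 7 (n = 1 + 6 = 7)
I(B, L) = -7 - 7*B (I(B, L) = (1 + B)*(-7) = -7 - 7*B)
(41 + (n + I(6, 2)))² = (41 + (7 + (-7 - 7*6)))² = (41 + (7 + (-7 - 42)))² = (41 + (7 - 49))² = (41 - 42)² = (-1)² = 1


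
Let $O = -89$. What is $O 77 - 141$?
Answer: $-6994$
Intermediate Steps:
$O 77 - 141 = \left(-89\right) 77 - 141 = -6853 - 141 = -6994$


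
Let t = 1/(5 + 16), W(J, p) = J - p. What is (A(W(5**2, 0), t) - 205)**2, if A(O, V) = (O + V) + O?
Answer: 10588516/441 ≈ 24010.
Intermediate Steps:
t = 1/21 ≈ 0.047619
A(O, V) = V + 2*O
(A(W(5**2, 0), t) - 205)**2 = ((1/21 + 2*(5**2 - 1*0)) - 205)**2 = ((1/21 + 2*(25 + 0)) - 205)**2 = ((1/21 + 2*25) - 205)**2 = ((1/21 + 50) - 205)**2 = (1051/21 - 205)**2 = (-3254/21)**2 = 10588516/441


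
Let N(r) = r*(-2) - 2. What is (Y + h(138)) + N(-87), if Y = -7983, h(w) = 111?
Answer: -7700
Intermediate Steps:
N(r) = -2 - 2*r (N(r) = -2*r - 2 = -2 - 2*r)
(Y + h(138)) + N(-87) = (-7983 + 111) + (-2 - 2*(-87)) = -7872 + (-2 + 174) = -7872 + 172 = -7700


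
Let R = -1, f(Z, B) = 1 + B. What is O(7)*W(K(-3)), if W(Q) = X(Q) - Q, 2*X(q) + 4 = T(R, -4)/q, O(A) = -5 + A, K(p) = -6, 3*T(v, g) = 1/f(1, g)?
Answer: 433/54 ≈ 8.0185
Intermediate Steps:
T(v, g) = 1/(3*(1 + g))
X(q) = -2 - 1/(18*q) (X(q) = -2 + ((1/(3*(1 - 4)))/q)/2 = -2 + (((⅓)/(-3))/q)/2 = -2 + (((⅓)*(-⅓))/q)/2 = -2 + (-1/(9*q))/2 = -2 - 1/(18*q))
W(Q) = -2 - Q - 1/(18*Q) (W(Q) = (-2 - 1/(18*Q)) - Q = -2 - Q - 1/(18*Q))
O(7)*W(K(-3)) = (-5 + 7)*(-2 - 1*(-6) - 1/18/(-6)) = 2*(-2 + 6 - 1/18*(-⅙)) = 2*(-2 + 6 + 1/108) = 2*(433/108) = 433/54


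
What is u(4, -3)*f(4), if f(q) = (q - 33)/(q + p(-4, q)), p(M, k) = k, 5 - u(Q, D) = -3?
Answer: -29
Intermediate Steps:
u(Q, D) = 8 (u(Q, D) = 5 - 1*(-3) = 5 + 3 = 8)
f(q) = (-33 + q)/(2*q) (f(q) = (q - 33)/(q + q) = (-33 + q)/((2*q)) = (-33 + q)*(1/(2*q)) = (-33 + q)/(2*q))
u(4, -3)*f(4) = 8*((1/2)*(-33 + 4)/4) = 8*((1/2)*(1/4)*(-29)) = 8*(-29/8) = -29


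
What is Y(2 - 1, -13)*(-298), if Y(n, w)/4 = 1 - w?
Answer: -16688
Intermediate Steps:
Y(n, w) = 4 - 4*w (Y(n, w) = 4*(1 - w) = 4 - 4*w)
Y(2 - 1, -13)*(-298) = (4 - 4*(-13))*(-298) = (4 + 52)*(-298) = 56*(-298) = -16688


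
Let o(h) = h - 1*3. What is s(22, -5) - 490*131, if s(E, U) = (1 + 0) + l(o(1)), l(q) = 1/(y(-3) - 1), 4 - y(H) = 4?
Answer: -64190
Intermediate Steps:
o(h) = -3 + h (o(h) = h - 3 = -3 + h)
y(H) = 0 (y(H) = 4 - 1*4 = 4 - 4 = 0)
l(q) = -1 (l(q) = 1/(0 - 1) = 1/(-1) = -1)
s(E, U) = 0 (s(E, U) = (1 + 0) - 1 = 1 - 1 = 0)
s(22, -5) - 490*131 = 0 - 490*131 = 0 - 64190 = -64190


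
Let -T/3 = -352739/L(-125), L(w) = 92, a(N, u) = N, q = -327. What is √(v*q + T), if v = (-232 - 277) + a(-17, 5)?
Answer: √388295223/46 ≈ 428.37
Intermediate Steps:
v = -526 (v = (-232 - 277) - 17 = -509 - 17 = -526)
T = 1058217/92 (T = -(-1058217)/92 = -3*(-352739/92) = 1058217/92 ≈ 11502.)
√(v*q + T) = √(-526*(-327) + 1058217/92) = √(172002 + 1058217/92) = √(16882401/92) = √388295223/46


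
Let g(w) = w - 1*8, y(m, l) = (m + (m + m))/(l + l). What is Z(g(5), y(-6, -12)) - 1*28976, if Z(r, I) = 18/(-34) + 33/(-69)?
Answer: -11330010/391 ≈ -28977.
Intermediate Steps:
y(m, l) = 3*m/(2*l) (y(m, l) = (m + 2*m)/((2*l)) = (3*m)*(1/(2*l)) = 3*m/(2*l))
g(w) = -8 + w (g(w) = w - 8 = -8 + w)
Z(r, I) = -394/391 (Z(r, I) = 18*(-1/34) + 33*(-1/69) = -9/17 - 11/23 = -394/391)
Z(g(5), y(-6, -12)) - 1*28976 = -394/391 - 1*28976 = -394/391 - 28976 = -11330010/391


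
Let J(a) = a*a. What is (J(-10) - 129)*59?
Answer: -1711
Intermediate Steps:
J(a) = a²
(J(-10) - 129)*59 = ((-10)² - 129)*59 = (100 - 129)*59 = -29*59 = -1711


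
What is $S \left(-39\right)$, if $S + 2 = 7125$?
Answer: $-277797$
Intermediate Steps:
$S = 7123$ ($S = -2 + 7125 = 7123$)
$S \left(-39\right) = 7123 \left(-39\right) = -277797$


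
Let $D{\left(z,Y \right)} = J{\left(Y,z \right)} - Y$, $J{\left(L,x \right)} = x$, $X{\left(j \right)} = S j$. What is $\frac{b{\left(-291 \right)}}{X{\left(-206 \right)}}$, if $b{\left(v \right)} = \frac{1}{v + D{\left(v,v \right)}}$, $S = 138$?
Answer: $\frac{1}{8272548} \approx 1.2088 \cdot 10^{-7}$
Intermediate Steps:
$X{\left(j \right)} = 138 j$
$D{\left(z,Y \right)} = z - Y$
$b{\left(v \right)} = \frac{1}{v}$ ($b{\left(v \right)} = \frac{1}{v + \left(v - v\right)} = \frac{1}{v + 0} = \frac{1}{v}$)
$\frac{b{\left(-291 \right)}}{X{\left(-206 \right)}} = \frac{1}{\left(-291\right) 138 \left(-206\right)} = - \frac{1}{291 \left(-28428\right)} = \left(- \frac{1}{291}\right) \left(- \frac{1}{28428}\right) = \frac{1}{8272548}$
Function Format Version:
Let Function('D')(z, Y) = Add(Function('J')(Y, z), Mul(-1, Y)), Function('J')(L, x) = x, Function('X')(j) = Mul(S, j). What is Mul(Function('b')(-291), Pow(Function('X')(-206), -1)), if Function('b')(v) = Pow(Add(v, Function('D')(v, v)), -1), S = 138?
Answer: Rational(1, 8272548) ≈ 1.2088e-7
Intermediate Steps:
Function('X')(j) = Mul(138, j)
Function('D')(z, Y) = Add(z, Mul(-1, Y))
Function('b')(v) = Pow(v, -1) (Function('b')(v) = Pow(Add(v, Add(v, Mul(-1, v))), -1) = Pow(Add(v, 0), -1) = Pow(v, -1))
Mul(Function('b')(-291), Pow(Function('X')(-206), -1)) = Mul(Pow(-291, -1), Pow(Mul(138, -206), -1)) = Mul(Rational(-1, 291), Pow(-28428, -1)) = Mul(Rational(-1, 291), Rational(-1, 28428)) = Rational(1, 8272548)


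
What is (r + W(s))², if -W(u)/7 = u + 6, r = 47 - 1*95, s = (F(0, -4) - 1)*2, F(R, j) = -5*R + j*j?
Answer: 90000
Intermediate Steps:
F(R, j) = j² - 5*R (F(R, j) = -5*R + j² = j² - 5*R)
s = 30 (s = (((-4)² - 5*0) - 1)*2 = ((16 + 0) - 1)*2 = (16 - 1)*2 = 15*2 = 30)
r = -48 (r = 47 - 95 = -48)
W(u) = -42 - 7*u (W(u) = -7*(u + 6) = -7*(6 + u) = -42 - 7*u)
(r + W(s))² = (-48 + (-42 - 7*30))² = (-48 + (-42 - 210))² = (-48 - 252)² = (-300)² = 90000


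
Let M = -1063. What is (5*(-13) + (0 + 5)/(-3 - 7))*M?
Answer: 139253/2 ≈ 69627.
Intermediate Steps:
(5*(-13) + (0 + 5)/(-3 - 7))*M = (5*(-13) + (0 + 5)/(-3 - 7))*(-1063) = (-65 + 5/(-10))*(-1063) = (-65 + 5*(-⅒))*(-1063) = (-65 - ½)*(-1063) = -131/2*(-1063) = 139253/2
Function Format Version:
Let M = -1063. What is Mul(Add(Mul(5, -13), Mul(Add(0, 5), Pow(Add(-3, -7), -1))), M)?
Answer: Rational(139253, 2) ≈ 69627.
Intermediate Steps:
Mul(Add(Mul(5, -13), Mul(Add(0, 5), Pow(Add(-3, -7), -1))), M) = Mul(Add(Mul(5, -13), Mul(Add(0, 5), Pow(Add(-3, -7), -1))), -1063) = Mul(Add(-65, Mul(5, Pow(-10, -1))), -1063) = Mul(Add(-65, Mul(5, Rational(-1, 10))), -1063) = Mul(Add(-65, Rational(-1, 2)), -1063) = Mul(Rational(-131, 2), -1063) = Rational(139253, 2)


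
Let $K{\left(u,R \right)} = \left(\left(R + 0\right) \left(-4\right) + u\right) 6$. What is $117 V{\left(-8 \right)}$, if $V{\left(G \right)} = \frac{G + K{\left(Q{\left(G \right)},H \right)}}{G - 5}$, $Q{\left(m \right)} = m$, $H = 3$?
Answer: $1152$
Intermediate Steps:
$K{\left(u,R \right)} = - 24 R + 6 u$ ($K{\left(u,R \right)} = \left(R \left(-4\right) + u\right) 6 = \left(- 4 R + u\right) 6 = \left(u - 4 R\right) 6 = - 24 R + 6 u$)
$V{\left(G \right)} = \frac{-72 + 7 G}{-5 + G}$ ($V{\left(G \right)} = \frac{G + \left(\left(-24\right) 3 + 6 G\right)}{G - 5} = \frac{G + \left(-72 + 6 G\right)}{-5 + G} = \frac{-72 + 7 G}{-5 + G}$)
$117 V{\left(-8 \right)} = 117 \frac{-72 + 7 \left(-8\right)}{-5 - 8} = 117 \frac{-72 - 56}{-13} = 117 \left(\left(- \frac{1}{13}\right) \left(-128\right)\right) = 117 \cdot \frac{128}{13} = 1152$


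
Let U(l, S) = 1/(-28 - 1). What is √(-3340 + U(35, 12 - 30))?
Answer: I*√2808969/29 ≈ 57.793*I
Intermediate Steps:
U(l, S) = -1/29 (U(l, S) = 1/(-29) = -1/29)
√(-3340 + U(35, 12 - 30)) = √(-3340 - 1/29) = √(-96861/29) = I*√2808969/29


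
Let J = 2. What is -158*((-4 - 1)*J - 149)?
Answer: 25122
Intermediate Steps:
-158*((-4 - 1)*J - 149) = -158*((-4 - 1)*2 - 149) = -158*(-5*2 - 149) = -158*(-10 - 149) = -158*(-159) = 25122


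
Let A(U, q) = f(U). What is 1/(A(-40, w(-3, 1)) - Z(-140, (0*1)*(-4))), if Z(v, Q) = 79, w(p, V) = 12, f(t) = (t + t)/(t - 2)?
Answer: -21/1619 ≈ -0.012971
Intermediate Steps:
f(t) = 2*t/(-2 + t) (f(t) = (2*t)/(-2 + t) = 2*t/(-2 + t))
A(U, q) = 2*U/(-2 + U)
1/(A(-40, w(-3, 1)) - Z(-140, (0*1)*(-4))) = 1/(2*(-40)/(-2 - 40) - 1*79) = 1/(2*(-40)/(-42) - 79) = 1/(2*(-40)*(-1/42) - 79) = 1/(40/21 - 79) = 1/(-1619/21) = -21/1619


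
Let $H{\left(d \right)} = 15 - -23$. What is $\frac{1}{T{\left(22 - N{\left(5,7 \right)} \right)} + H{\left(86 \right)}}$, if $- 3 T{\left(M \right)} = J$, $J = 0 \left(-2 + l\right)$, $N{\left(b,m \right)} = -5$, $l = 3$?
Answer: $\frac{1}{38} \approx 0.026316$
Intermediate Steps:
$H{\left(d \right)} = 38$ ($H{\left(d \right)} = 15 + 23 = 38$)
$J = 0$ ($J = 0 \left(-2 + 3\right) = 0 \cdot 1 = 0$)
$T{\left(M \right)} = 0$ ($T{\left(M \right)} = \left(- \frac{1}{3}\right) 0 = 0$)
$\frac{1}{T{\left(22 - N{\left(5,7 \right)} \right)} + H{\left(86 \right)}} = \frac{1}{0 + 38} = \frac{1}{38}$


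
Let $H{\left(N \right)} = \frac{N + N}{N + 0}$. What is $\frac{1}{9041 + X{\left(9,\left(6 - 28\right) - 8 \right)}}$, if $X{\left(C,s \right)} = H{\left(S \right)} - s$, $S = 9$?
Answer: $\frac{1}{9073} \approx 0.00011022$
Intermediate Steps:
$H{\left(N \right)} = 2$ ($H{\left(N \right)} = \frac{2 N}{N} = 2$)
$X{\left(C,s \right)} = 2 - s$
$\frac{1}{9041 + X{\left(9,\left(6 - 28\right) - 8 \right)}} = \frac{1}{9041 + \left(2 - \left(\left(6 - 28\right) - 8\right)\right)} = \frac{1}{9041 + \left(2 - \left(-22 - 8\right)\right)} = \frac{1}{9041 + \left(2 - -30\right)} = \frac{1}{9041 + \left(2 + 30\right)} = \frac{1}{9041 + 32} = \frac{1}{9073}$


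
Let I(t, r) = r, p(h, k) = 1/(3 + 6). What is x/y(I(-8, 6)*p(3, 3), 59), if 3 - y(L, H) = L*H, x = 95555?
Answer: -286665/109 ≈ -2630.0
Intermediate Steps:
p(h, k) = 1/9
y(L, H) = 3 - H*L (y(L, H) = 3 - L*H = 3 - H*L)
x/y(I(-8, 6)*p(3, 3), 59) = 95555/(3 - 1*59*6*(1/9)) = 95555/(3 - 1*59*2/3) = 95555/(3 - 118/3) = 95555/(-109/3) = 95555*(-3/109) = -286665/109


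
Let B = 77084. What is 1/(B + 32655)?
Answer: 1/109739 ≈ 9.1125e-6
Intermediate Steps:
1/(B + 32655) = 1/(77084 + 32655) = 1/109739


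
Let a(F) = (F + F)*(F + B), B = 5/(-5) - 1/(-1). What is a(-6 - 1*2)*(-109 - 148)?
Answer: -32896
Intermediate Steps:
B = 0 (B = 5*(-⅕) - 1*(-1) = -1 + 1 = 0)
a(F) = 2*F² (a(F) = (F + F)*(F + 0) = (2*F)*F = 2*F²)
a(-6 - 1*2)*(-109 - 148) = (2*(-6 - 1*2)²)*(-109 - 148) = (2*(-6 - 2)²)*(-257) = (2*(-8)²)*(-257) = (2*64)*(-257) = 128*(-257) = -32896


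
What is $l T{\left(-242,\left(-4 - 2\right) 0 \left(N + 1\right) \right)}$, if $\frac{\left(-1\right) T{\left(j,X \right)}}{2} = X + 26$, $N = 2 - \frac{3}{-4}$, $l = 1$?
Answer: $-52$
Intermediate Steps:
$N = \frac{11}{4}$ ($N = 2 - - \frac{3}{4} = 2 + \frac{3}{4} = \frac{11}{4} \approx 2.75$)
$T{\left(j,X \right)} = -52 - 2 X$ ($T{\left(j,X \right)} = - 2 \left(X + 26\right) = - 2 \left(26 + X\right) = -52 - 2 X$)
$l T{\left(-242,\left(-4 - 2\right) 0 \left(N + 1\right) \right)} = 1 \left(-52 - 2 \left(-4 - 2\right) 0 \left(\frac{11}{4} + 1\right)\right) = 1 \left(-52 - 2 \left(-6\right) 0 \cdot \frac{15}{4}\right) = 1 \left(-52 - 2 \cdot 0 \cdot \frac{15}{4}\right) = 1 \left(-52 - 0\right) = 1 \left(-52 + 0\right) = 1 \left(-52\right) = -52$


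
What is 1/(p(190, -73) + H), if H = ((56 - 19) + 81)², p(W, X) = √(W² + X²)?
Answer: 13924/193836347 - √41429/193836347 ≈ 7.0784e-5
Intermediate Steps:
H = 13924 (H = (37 + 81)² = 118² = 13924)
1/(p(190, -73) + H) = 1/(√(190² + (-73)²) + 13924) = 1/(√(36100 + 5329) + 13924) = 1/(√41429 + 13924) = 1/(13924 + √41429)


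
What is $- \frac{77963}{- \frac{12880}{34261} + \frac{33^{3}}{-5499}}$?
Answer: $\frac{1632036199573}{144673853} \approx 11281.0$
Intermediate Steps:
$- \frac{77963}{- \frac{12880}{34261} + \frac{33^{3}}{-5499}} = - \frac{77963}{\left(-12880\right) \frac{1}{34261} + 35937 \left(- \frac{1}{5499}\right)} = - \frac{77963}{- \frac{12880}{34261} - \frac{3993}{611}} = - \frac{77963}{- \frac{144673853}{20933471}} = \left(-77963\right) \left(- \frac{20933471}{144673853}\right) = \frac{1632036199573}{144673853}$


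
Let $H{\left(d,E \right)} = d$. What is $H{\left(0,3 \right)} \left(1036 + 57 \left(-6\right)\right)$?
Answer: $0$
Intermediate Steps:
$H{\left(0,3 \right)} \left(1036 + 57 \left(-6\right)\right) = 0 \left(1036 + 57 \left(-6\right)\right) = 0 \left(1036 - 342\right) = 0 \cdot 694 = 0$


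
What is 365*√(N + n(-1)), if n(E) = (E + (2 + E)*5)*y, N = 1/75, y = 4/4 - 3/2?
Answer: 73*I*√447/3 ≈ 514.46*I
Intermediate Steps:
y = -½ (y = 4*(¼) - 3*½ = 1 - 3/2 = -½ ≈ -0.50000)
N = 1/75 ≈ 0.013333
n(E) = -5 - 3*E (n(E) = (E + (2 + E)*5)*(-½) = (E + (10 + 5*E))*(-½) = (10 + 6*E)*(-½) = -5 - 3*E)
365*√(N + n(-1)) = 365*√(1/75 + (-5 - 3*(-1))) = 365*√(1/75 + (-5 + 3)) = 365*√(1/75 - 2) = 365*√(-149/75) = 365*(I*√447/15) = 73*I*√447/3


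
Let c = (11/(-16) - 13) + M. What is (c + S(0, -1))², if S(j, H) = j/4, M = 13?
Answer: 121/256 ≈ 0.47266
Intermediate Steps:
S(j, H) = j/4 (S(j, H) = j*(¼) = j/4)
c = -11/16 (c = (11/(-16) - 13) + 13 = (11*(-1/16) - 13) + 13 = (-11/16 - 13) + 13 = -219/16 + 13 = -11/16 ≈ -0.68750)
(c + S(0, -1))² = (-11/16 + (¼)*0)² = (-11/16 + 0)² = (-11/16)² = 121/256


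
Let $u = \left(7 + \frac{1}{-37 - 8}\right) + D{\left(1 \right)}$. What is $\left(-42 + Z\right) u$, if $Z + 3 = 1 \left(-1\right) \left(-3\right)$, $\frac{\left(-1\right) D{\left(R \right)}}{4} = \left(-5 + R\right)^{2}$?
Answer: $\frac{35924}{15} \approx 2394.9$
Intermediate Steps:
$D{\left(R \right)} = - 4 \left(-5 + R\right)^{2}$
$Z = 0$ ($Z = -3 + 1 \left(-1\right) \left(-3\right) = -3 - -3 = -3 + 3 = 0$)
$u = - \frac{2566}{45}$ ($u = \left(7 + \frac{1}{-37 - 8}\right) - 4 \left(-5 + 1\right)^{2} = \left(7 + \frac{1}{-45}\right) - 4 \left(-4\right)^{2} = \left(7 - \frac{1}{45}\right) - 64 = \frac{314}{45} - 64 = - \frac{2566}{45} \approx -57.022$)
$\left(-42 + Z\right) u = \left(-42 + 0\right) \left(- \frac{2566}{45}\right) = \left(-42\right) \left(- \frac{2566}{45}\right) = \frac{35924}{15}$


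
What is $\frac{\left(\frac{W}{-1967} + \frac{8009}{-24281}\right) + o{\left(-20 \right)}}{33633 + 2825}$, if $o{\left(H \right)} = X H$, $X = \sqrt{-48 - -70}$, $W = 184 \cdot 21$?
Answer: $- \frac{15653641}{248751512138} - \frac{10 \sqrt{22}}{18229} \approx -0.002636$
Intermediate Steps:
$W = 3864$
$X = \sqrt{22}$ ($X = \sqrt{-48 + 70} = \sqrt{22} \approx 4.6904$)
$o{\left(H \right)} = H \sqrt{22}$ ($o{\left(H \right)} = \sqrt{22} H = H \sqrt{22}$)
$\frac{\left(\frac{W}{-1967} + \frac{8009}{-24281}\right) + o{\left(-20 \right)}}{33633 + 2825} = \frac{\left(\frac{3864}{-1967} + \frac{8009}{-24281}\right) - 20 \sqrt{22}}{33633 + 2825} = \frac{\left(3864 \left(- \frac{1}{1967}\right) + 8009 \left(- \frac{1}{24281}\right)\right) - 20 \sqrt{22}}{36458} = \left(\left(- \frac{552}{281} - \frac{8009}{24281}\right) - 20 \sqrt{22}\right) \frac{1}{36458} = \left(- \frac{15653641}{6822961} - 20 \sqrt{22}\right) \frac{1}{36458} = - \frac{15653641}{248751512138} - \frac{10 \sqrt{22}}{18229}$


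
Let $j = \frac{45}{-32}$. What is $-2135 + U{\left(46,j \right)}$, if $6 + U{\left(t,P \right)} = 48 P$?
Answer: $- \frac{4417}{2} \approx -2208.5$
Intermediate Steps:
$j = - \frac{45}{32}$ ($j = 45 \left(- \frac{1}{32}\right) = - \frac{45}{32} \approx -1.4063$)
$U{\left(t,P \right)} = -6 + 48 P$
$-2135 + U{\left(46,j \right)} = -2135 + \left(-6 + 48 \left(- \frac{45}{32}\right)\right) = -2135 - \frac{147}{2} = - \frac{4417}{2}$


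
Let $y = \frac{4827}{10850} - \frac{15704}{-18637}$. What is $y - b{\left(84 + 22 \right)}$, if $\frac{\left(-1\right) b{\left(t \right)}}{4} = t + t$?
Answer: $\frac{171735658799}{202211450} \approx 849.29$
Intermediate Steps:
$b{\left(t \right)} = - 8 t$ ($b{\left(t \right)} = - 4 \left(t + t\right) = - 4 \cdot 2 t = - 8 t$)
$y = \frac{260349199}{202211450}$ ($y = 4827 \cdot \frac{1}{10850} - - \frac{15704}{18637} = \frac{4827}{10850} + \frac{15704}{18637} = \frac{260349199}{202211450} \approx 1.2875$)
$y - b{\left(84 + 22 \right)} = \frac{260349199}{202211450} - - 8 \left(84 + 22\right) = \frac{260349199}{202211450} - \left(-8\right) 106 = \frac{260349199}{202211450} - -848 = \frac{260349199}{202211450} + 848 = \frac{171735658799}{202211450}$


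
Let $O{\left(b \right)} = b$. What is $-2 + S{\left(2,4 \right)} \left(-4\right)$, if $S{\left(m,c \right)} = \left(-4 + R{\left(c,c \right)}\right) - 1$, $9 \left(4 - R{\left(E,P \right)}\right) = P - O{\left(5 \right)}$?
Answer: $\frac{14}{9} \approx 1.5556$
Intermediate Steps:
$R{\left(E,P \right)} = \frac{41}{9} - \frac{P}{9}$ ($R{\left(E,P \right)} = 4 - \frac{P - 5}{9} = 4 - \frac{-5 + P}{9} = 4 - \left(- \frac{5}{9} + \frac{P}{9}\right) = \frac{41}{9} - \frac{P}{9}$)
$S{\left(m,c \right)} = - \frac{4}{9} - \frac{c}{9}$ ($S{\left(m,c \right)} = \left(-4 - \left(- \frac{41}{9} + \frac{c}{9}\right)\right) - 1 = \left(\frac{5}{9} - \frac{c}{9}\right) - 1 = - \frac{4}{9} - \frac{c}{9}$)
$-2 + S{\left(2,4 \right)} \left(-4\right) = -2 + \left(- \frac{4}{9} - \frac{4}{9}\right) \left(-4\right) = -2 - - \frac{32}{9} = -2 + \frac{32}{9} = \frac{14}{9}$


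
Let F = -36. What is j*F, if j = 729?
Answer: -26244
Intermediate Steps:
j*F = 729*(-36) = -26244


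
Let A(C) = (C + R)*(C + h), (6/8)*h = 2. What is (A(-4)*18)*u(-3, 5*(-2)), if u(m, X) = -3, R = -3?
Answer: -504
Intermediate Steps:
h = 8/3 (h = (4/3)*2 = 8/3 ≈ 2.6667)
A(C) = (-3 + C)*(8/3 + C) (A(C) = (C - 3)*(C + 8/3) = (-3 + C)*(8/3 + C))
(A(-4)*18)*u(-3, 5*(-2)) = ((-8 + (-4)² - ⅓*(-4))*18)*(-3) = ((-8 + 16 + 4/3)*18)*(-3) = ((28/3)*18)*(-3) = 168*(-3) = -504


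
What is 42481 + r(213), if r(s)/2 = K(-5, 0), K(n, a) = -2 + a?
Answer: 42477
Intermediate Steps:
r(s) = -4 (r(s) = 2*(-2 + 0) = 2*(-2) = -4)
42481 + r(213) = 42481 - 4 = 42477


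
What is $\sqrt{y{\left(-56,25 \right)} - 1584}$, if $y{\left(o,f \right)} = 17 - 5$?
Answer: $2 i \sqrt{393} \approx 39.648 i$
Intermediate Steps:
$y{\left(o,f \right)} = 12$ ($y{\left(o,f \right)} = 17 - 5 = 12$)
$\sqrt{y{\left(-56,25 \right)} - 1584} = \sqrt{12 - 1584} = \sqrt{-1572} = 2 i \sqrt{393}$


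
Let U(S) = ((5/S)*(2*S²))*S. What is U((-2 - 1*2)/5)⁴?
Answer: 1048576/625 ≈ 1677.7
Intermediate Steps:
U(S) = 10*S² (U(S) = (10*S)*S = 10*S²)
U((-2 - 1*2)/5)⁴ = (10*((-2 - 1*2)/5)²)⁴ = (10*((-2 - 2)*(⅕))²)⁴ = (10*(-4*⅕)²)⁴ = (10*(-⅘)²)⁴ = (10*(16/25))⁴ = (32/5)⁴ = 1048576/625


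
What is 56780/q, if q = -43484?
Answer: -14195/10871 ≈ -1.3058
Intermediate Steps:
56780/q = 56780/(-43484) = 56780*(-1/43484) = -14195/10871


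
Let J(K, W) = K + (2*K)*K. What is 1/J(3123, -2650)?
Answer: 1/19509381 ≈ 5.1257e-8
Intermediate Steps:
J(K, W) = K + 2*K²
1/J(3123, -2650) = 1/(3123*(1 + 2*3123)) = 1/(3123*(1 + 6246)) = 1/(3123*6247) = 1/19509381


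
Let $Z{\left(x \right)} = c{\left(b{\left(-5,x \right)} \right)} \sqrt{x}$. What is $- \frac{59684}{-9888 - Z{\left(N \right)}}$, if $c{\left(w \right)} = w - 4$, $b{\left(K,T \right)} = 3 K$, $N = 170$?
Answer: $\frac{295077696}{48855587} + \frac{566998 \sqrt{170}}{48855587} \approx 6.1911$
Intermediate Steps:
$c{\left(w \right)} = -4 + w$
$Z{\left(x \right)} = - 19 \sqrt{x}$ ($Z{\left(x \right)} = \left(-4 + 3 \left(-5\right)\right) \sqrt{x} = \left(-4 - 15\right) \sqrt{x} = - 19 \sqrt{x}$)
$- \frac{59684}{-9888 - Z{\left(N \right)}} = - \frac{59684}{-9888 - - 19 \sqrt{170}} = - \frac{59684}{-9888 + 19 \sqrt{170}}$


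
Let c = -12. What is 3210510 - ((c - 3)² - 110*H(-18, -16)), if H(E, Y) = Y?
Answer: 3208525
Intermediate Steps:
3210510 - ((c - 3)² - 110*H(-18, -16)) = 3210510 - ((-12 - 3)² - 110*(-16)) = 3210510 - ((-15)² + 1760) = 3210510 - (225 + 1760) = 3210510 - 1*1985 = 3210510 - 1985 = 3208525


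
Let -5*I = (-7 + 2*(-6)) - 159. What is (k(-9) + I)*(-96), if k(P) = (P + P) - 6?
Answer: -5568/5 ≈ -1113.6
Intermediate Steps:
k(P) = -6 + 2*P (k(P) = 2*P - 6 = -6 + 2*P)
I = 178/5 (I = -((-7 + 2*(-6)) - 159)/5 = -((-7 - 12) - 159)/5 = -(-19 - 159)/5 = -1/5*(-178) = 178/5 ≈ 35.600)
(k(-9) + I)*(-96) = ((-6 + 2*(-9)) + 178/5)*(-96) = ((-6 - 18) + 178/5)*(-96) = (-24 + 178/5)*(-96) = (58/5)*(-96) = -5568/5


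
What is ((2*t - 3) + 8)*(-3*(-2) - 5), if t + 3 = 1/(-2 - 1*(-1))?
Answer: -3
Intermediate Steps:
t = -4 (t = -3 + 1/(-2 - 1*(-1)) = -3 + 1/(-2 + 1) = -3 + 1/(-1) = -3 - 1 = -4)
((2*t - 3) + 8)*(-3*(-2) - 5) = ((2*(-4) - 3) + 8)*(-3*(-2) - 5) = ((-8 - 3) + 8)*(6 - 5) = (-11 + 8)*1 = -3*1 = -3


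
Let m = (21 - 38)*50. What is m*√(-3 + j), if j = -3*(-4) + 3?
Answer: -1700*√3 ≈ -2944.5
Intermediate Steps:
j = 15 (j = 12 + 3 = 15)
m = -850 (m = -17*50 = -850)
m*√(-3 + j) = -850*√(-3 + 15) = -1700*√3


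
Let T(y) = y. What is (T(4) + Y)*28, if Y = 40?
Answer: 1232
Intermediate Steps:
(T(4) + Y)*28 = (4 + 40)*28 = 44*28 = 1232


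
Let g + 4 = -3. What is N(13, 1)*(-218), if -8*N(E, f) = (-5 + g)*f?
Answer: -327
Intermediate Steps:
g = -7 (g = -4 - 3 = -7)
N(E, f) = 3*f/2 (N(E, f) = -(-5 - 7)*f/8 = -(-3)*f/2 = 3*f/2)
N(13, 1)*(-218) = ((3/2)*1)*(-218) = (3/2)*(-218) = -327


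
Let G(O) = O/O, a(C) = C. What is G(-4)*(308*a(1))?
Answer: 308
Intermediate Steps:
G(O) = 1
G(-4)*(308*a(1)) = 1*(308*1) = 1*308 = 308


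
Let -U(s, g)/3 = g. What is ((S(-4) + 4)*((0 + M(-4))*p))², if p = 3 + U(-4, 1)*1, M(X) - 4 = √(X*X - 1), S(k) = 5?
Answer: 0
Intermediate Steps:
U(s, g) = -3*g
M(X) = 4 + √(-1 + X²) (M(X) = 4 + √(X*X - 1) = 4 + √(X² - 1) = 4 + √(-1 + X²))
p = 0 (p = 3 - 3*1*1 = 3 - 3*1 = 3 - 3 = 0)
((S(-4) + 4)*((0 + M(-4))*p))² = ((5 + 4)*((0 + (4 + √(-1 + (-4)²)))*0))² = (9*((0 + (4 + √(-1 + 16)))*0))² = (9*((0 + (4 + √15))*0))² = (9*((4 + √15)*0))² = (9*0)² = 0² = 0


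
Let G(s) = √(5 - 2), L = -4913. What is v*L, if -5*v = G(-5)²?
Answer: 14739/5 ≈ 2947.8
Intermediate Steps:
G(s) = √3
v = -⅗ (v = -(√3)²/5 = -⅕*3 = -⅗ ≈ -0.60000)
v*L = -⅗*(-4913) = 14739/5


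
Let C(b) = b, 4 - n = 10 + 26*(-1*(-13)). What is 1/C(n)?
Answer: -1/344 ≈ -0.0029070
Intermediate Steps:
n = -344 (n = 4 - (10 + 26*(-1*(-13))) = 4 - (10 + 26*13) = 4 - (10 + 338) = 4 - 1*348 = 4 - 348 = -344)
1/C(n) = 1/(-344) = -1/344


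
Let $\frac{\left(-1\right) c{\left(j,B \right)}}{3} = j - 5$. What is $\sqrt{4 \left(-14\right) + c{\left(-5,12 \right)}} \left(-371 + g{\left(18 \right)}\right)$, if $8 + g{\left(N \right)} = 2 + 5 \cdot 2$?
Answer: $- 367 i \sqrt{26} \approx - 1871.3 i$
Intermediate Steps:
$g{\left(N \right)} = 4$ ($g{\left(N \right)} = -8 + \left(2 + 5 \cdot 2\right) = -8 + \left(2 + 10\right) = -8 + 12 = 4$)
$c{\left(j,B \right)} = 15 - 3 j$ ($c{\left(j,B \right)} = - 3 \left(j - 5\right) = - 3 \left(-5 + j\right) = 15 - 3 j$)
$\sqrt{4 \left(-14\right) + c{\left(-5,12 \right)}} \left(-371 + g{\left(18 \right)}\right) = \sqrt{4 \left(-14\right) + \left(15 - -15\right)} \left(-371 + 4\right) = \sqrt{-56 + \left(15 + 15\right)} \left(-367\right) = \sqrt{-56 + 30} \left(-367\right) = \sqrt{-26} \left(-367\right) = i \sqrt{26} \left(-367\right) = - 367 i \sqrt{26}$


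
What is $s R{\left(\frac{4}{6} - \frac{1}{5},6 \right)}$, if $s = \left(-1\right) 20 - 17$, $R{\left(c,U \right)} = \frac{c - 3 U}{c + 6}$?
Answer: $\frac{9731}{97} \approx 100.32$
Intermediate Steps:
$R{\left(c,U \right)} = \frac{c - 3 U}{6 + c}$
$s = -37$ ($s = -20 - 17 = -37$)
$s R{\left(\frac{4}{6} - \frac{1}{5},6 \right)} = - 37 \frac{\left(\frac{4}{6} - \frac{1}{5}\right) - 18}{6 + \left(\frac{4}{6} - \frac{1}{5}\right)} = - 37 \frac{\left(4 \cdot \frac{1}{6} - \frac{1}{5}\right) - 18}{6 + \left(4 \cdot \frac{1}{6} - \frac{1}{5}\right)} = - 37 \frac{\left(\frac{2}{3} - \frac{1}{5}\right) - 18}{6 + \left(\frac{2}{3} - \frac{1}{5}\right)} = - 37 \frac{\frac{7}{15} - 18}{6 + \frac{7}{15}} = - 37 \frac{1}{\frac{97}{15}} \left(- \frac{263}{15}\right) = - 37 \cdot \frac{15}{97} \left(- \frac{263}{15}\right) = \left(-37\right) \left(- \frac{263}{97}\right) = \frac{9731}{97}$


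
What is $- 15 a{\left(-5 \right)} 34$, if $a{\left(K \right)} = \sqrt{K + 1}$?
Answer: $- 1020 i \approx - 1020.0 i$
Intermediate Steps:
$a{\left(K \right)} = \sqrt{1 + K}$
$- 15 a{\left(-5 \right)} 34 = - 15 \sqrt{1 - 5} \cdot 34 = - 15 \sqrt{-4} \cdot 34 = - 15 \cdot 2 i 34 = - 30 i 34 = - 1020 i$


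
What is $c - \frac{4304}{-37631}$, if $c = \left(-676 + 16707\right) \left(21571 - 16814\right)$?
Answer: $\frac{2869720006981}{37631} \approx 7.6259 \cdot 10^{7}$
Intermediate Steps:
$c = 76259467$ ($c = 16031 \cdot 4757 = 76259467$)
$c - \frac{4304}{-37631} = 76259467 - \frac{4304}{-37631} = 76259467 - 4304 \left(- \frac{1}{37631}\right) = 76259467 - - \frac{4304}{37631} = 76259467 + \frac{4304}{37631} = \frac{2869720006981}{37631}$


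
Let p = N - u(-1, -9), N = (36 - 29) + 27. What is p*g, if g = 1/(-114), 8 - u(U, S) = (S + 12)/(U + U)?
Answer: -49/228 ≈ -0.21491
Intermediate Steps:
u(U, S) = 8 - (12 + S)/(2*U) (u(U, S) = 8 - (S + 12)/(U + U) = 8 - (12 + S)/(2*U))
N = 34 (N = 7 + 27 = 34)
g = -1/114 ≈ -0.0087719
p = 49/2 (p = 34 - (-12 - 1*(-9) + 16*(-1))/(2*(-1)) = 34 - (-1)*(-12 + 9 - 16)/2 = 34 - (-1)*(-19)/2 = 34 - 1*19/2 = 34 - 19/2 = 49/2 ≈ 24.500)
p*g = (49/2)*(-1/114) = -49/228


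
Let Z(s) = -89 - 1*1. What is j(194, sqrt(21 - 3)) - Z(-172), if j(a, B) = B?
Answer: 90 + 3*sqrt(2) ≈ 94.243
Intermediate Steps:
Z(s) = -90 (Z(s) = -89 - 1 = -90)
j(194, sqrt(21 - 3)) - Z(-172) = sqrt(21 - 3) - 1*(-90) = sqrt(18) + 90 = 3*sqrt(2) + 90 = 90 + 3*sqrt(2)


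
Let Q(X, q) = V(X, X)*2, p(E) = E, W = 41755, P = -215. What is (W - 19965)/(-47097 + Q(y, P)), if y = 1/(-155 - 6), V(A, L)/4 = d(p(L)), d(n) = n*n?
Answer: -564818590/1220801329 ≈ -0.46266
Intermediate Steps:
d(n) = n²
V(A, L) = 4*L²
y = -1/161 (y = 1/(-161) = -1/161 ≈ -0.0062112)
Q(X, q) = 8*X² (Q(X, q) = (4*X²)*2 = 8*X²)
(W - 19965)/(-47097 + Q(y, P)) = (41755 - 19965)/(-47097 + 8*(-1/161)²) = 21790/(-47097 + 8*(1/25921)) = 21790/(-47097 + 8/25921) = 21790/(-1220801329/25921) = 21790*(-25921/1220801329) = -564818590/1220801329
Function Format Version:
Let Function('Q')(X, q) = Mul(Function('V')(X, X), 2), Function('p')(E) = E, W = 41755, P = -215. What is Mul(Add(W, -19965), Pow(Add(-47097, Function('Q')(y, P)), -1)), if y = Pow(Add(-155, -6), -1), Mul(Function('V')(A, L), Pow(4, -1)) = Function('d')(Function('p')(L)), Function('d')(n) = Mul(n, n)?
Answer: Rational(-564818590, 1220801329) ≈ -0.46266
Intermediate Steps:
Function('d')(n) = Pow(n, 2)
Function('V')(A, L) = Mul(4, Pow(L, 2))
y = Rational(-1, 161) (y = Pow(-161, -1) = Rational(-1, 161) ≈ -0.0062112)
Function('Q')(X, q) = Mul(8, Pow(X, 2)) (Function('Q')(X, q) = Mul(Mul(4, Pow(X, 2)), 2) = Mul(8, Pow(X, 2)))
Mul(Add(W, -19965), Pow(Add(-47097, Function('Q')(y, P)), -1)) = Mul(Add(41755, -19965), Pow(Add(-47097, Mul(8, Pow(Rational(-1, 161), 2))), -1)) = Mul(21790, Pow(Add(-47097, Mul(8, Rational(1, 25921))), -1)) = Mul(21790, Pow(Add(-47097, Rational(8, 25921)), -1)) = Mul(21790, Pow(Rational(-1220801329, 25921), -1)) = Mul(21790, Rational(-25921, 1220801329)) = Rational(-564818590, 1220801329)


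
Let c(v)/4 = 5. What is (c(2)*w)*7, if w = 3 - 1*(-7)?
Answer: 1400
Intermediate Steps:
w = 10 (w = 3 + 7 = 10)
c(v) = 20 (c(v) = 4*5 = 20)
(c(2)*w)*7 = (20*10)*7 = 200*7 = 1400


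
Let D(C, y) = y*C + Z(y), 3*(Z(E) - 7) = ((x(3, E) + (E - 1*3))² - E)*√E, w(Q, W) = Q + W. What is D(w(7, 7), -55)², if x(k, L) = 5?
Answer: (-2289 + 2864*I*√55)²/9 ≈ -4.9544e+7 - 1.0804e+7*I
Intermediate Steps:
Z(E) = 7 + √E*((2 + E)² - E)/3 (Z(E) = 7 + (((5 + (E - 1*3))² - E)*√E)/3 = 7 + (((5 + (E - 3))² - E)*√E)/3 = 7 + (((5 + (-3 + E))² - E)*√E)/3 = 7 + (((2 + E)² - E)*√E)/3 = 7 + (√E*((2 + E)² - E))/3 = 7 + √E*((2 + E)² - E)/3)
D(C, y) = 7 - y^(3/2)/3 + C*y + √y*(2 + y)²/3 (D(C, y) = y*C + (7 - y^(3/2)/3 + √y*(2 + y)²/3) = C*y + (7 - y^(3/2)/3 + √y*(2 + y)²/3) = 7 - y^(3/2)/3 + C*y + √y*(2 + y)²/3)
D(w(7, 7), -55)² = (7 - (-55)*I*√55/3 + (7 + 7)*(-55) + √(-55)*(2 - 55)²/3)² = (7 - (-55)*I*√55/3 + 14*(-55) + (⅓)*(I*√55)*(-53)²)² = (7 + 55*I*√55/3 - 770 + (⅓)*(I*√55)*2809)² = (7 + 55*I*√55/3 - 770 + 2809*I*√55/3)² = (-763 + 2864*I*√55/3)²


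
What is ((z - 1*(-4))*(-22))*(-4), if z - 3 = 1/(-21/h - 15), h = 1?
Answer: 5522/9 ≈ 613.56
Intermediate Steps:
z = 107/36 (z = 3 + 1/(-21/1 - 15) = 3 + 1/(-21*1 - 15) = 3 + 1/(-21 - 15) = 3 + 1/(-36) = 3 - 1/36 = 107/36 ≈ 2.9722)
((z - 1*(-4))*(-22))*(-4) = ((107/36 - 1*(-4))*(-22))*(-4) = ((107/36 + 4)*(-22))*(-4) = ((251/36)*(-22))*(-4) = -2761/18*(-4) = 5522/9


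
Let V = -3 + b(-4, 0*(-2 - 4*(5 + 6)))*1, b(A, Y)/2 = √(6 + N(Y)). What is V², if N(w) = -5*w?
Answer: 33 - 12*√6 ≈ 3.6061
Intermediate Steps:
b(A, Y) = 2*√(6 - 5*Y)
V = -3 + 2*√6 (V = -3 + (2*√(6 - 0*(-2 - 4*(5 + 6))))*1 = -3 + (2*√(6 - 0*(-2 - 4*11)))*1 = -3 + (2*√(6 - 0*(-2 - 44)))*1 = -3 + (2*√(6 - 0*(-46)))*1 = -3 + (2*√(6 - 5*0))*1 = -3 + (2*√(6 + 0))*1 = -3 + (2*√6)*1 = -3 + 2*√6 ≈ 1.8990)
V² = (-3 + 2*√6)²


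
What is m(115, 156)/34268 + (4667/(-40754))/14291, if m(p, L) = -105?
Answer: -30656773613/9979105703476 ≈ -0.0030721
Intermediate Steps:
m(115, 156)/34268 + (4667/(-40754))/14291 = -105/34268 + (4667/(-40754))/14291 = -105*1/34268 + (4667*(-1/40754))*(1/14291) = -105/34268 - 4667/40754*1/14291 = -105/34268 - 4667/582415414 = -30656773613/9979105703476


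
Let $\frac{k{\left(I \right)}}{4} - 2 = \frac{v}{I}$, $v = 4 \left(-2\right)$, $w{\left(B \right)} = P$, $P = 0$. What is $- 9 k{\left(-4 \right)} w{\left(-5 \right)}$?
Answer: $0$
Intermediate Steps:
$w{\left(B \right)} = 0$
$v = -8$
$k{\left(I \right)} = 8 - \frac{32}{I}$ ($k{\left(I \right)} = 8 + 4 \left(- \frac{8}{I}\right) = 8 - \frac{32}{I}$)
$- 9 k{\left(-4 \right)} w{\left(-5 \right)} = - 9 \left(8 - \frac{32}{-4}\right) 0 = - 9 \left(8 - -8\right) 0 = - 9 \left(8 + 8\right) 0 = \left(-9\right) 16 \cdot 0 = \left(-144\right) 0 = 0$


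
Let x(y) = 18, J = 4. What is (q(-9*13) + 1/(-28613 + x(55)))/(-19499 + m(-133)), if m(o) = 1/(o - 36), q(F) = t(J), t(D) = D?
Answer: -19330051/94230018540 ≈ -0.00020514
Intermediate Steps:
q(F) = 4
m(o) = 1/(-36 + o)
(q(-9*13) + 1/(-28613 + x(55)))/(-19499 + m(-133)) = (4 + 1/(-28613 + 18))/(-19499 + 1/(-36 - 133)) = (4 + 1/(-28595))/(-19499 + 1/(-169)) = (4 - 1/28595)/(-19499 - 1/169) = 114379/(28595*(-3295332/169)) = (114379/28595)*(-169/3295332) = -19330051/94230018540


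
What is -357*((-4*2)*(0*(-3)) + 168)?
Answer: -59976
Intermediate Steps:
-357*((-4*2)*(0*(-3)) + 168) = -357*(-8*0 + 168) = -357*(0 + 168) = -357*168 = -59976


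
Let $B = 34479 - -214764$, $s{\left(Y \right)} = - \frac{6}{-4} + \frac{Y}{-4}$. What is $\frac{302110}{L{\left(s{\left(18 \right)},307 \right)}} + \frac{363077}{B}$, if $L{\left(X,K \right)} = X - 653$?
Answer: $- \frac{37530312109}{81751704} \approx -459.08$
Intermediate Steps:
$s{\left(Y \right)} = \frac{3}{2} - \frac{Y}{4}$ ($s{\left(Y \right)} = \left(-6\right) \left(- \frac{1}{4}\right) + Y \left(- \frac{1}{4}\right) = \frac{3}{2} - \frac{Y}{4}$)
$L{\left(X,K \right)} = -653 + X$
$B = 249243$ ($B = 34479 + 214764 = 249243$)
$\frac{302110}{L{\left(s{\left(18 \right)},307 \right)}} + \frac{363077}{B} = \frac{302110}{-653 + \left(\frac{3}{2} - \frac{9}{2}\right)} + \frac{363077}{249243} = \frac{302110}{-653 + \left(\frac{3}{2} - \frac{9}{2}\right)} + 363077 \cdot \frac{1}{249243} = \frac{302110}{-653 - 3} + \frac{363077}{249243} = \frac{302110}{-656} + \frac{363077}{249243} = 302110 \left(- \frac{1}{656}\right) + \frac{363077}{249243} = - \frac{151055}{328} + \frac{363077}{249243} = - \frac{37530312109}{81751704}$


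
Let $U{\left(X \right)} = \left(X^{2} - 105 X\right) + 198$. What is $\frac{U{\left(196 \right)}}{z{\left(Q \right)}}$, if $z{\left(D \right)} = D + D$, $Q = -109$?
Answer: $- \frac{9017}{109} \approx -82.725$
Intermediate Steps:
$z{\left(D \right)} = 2 D$
$U{\left(X \right)} = 198 + X^{2} - 105 X$
$\frac{U{\left(196 \right)}}{z{\left(Q \right)}} = \frac{198 + 196^{2} - 20580}{2 \left(-109\right)} = \frac{198 + 38416 - 20580}{-218} = 18034 \left(- \frac{1}{218}\right) = - \frac{9017}{109}$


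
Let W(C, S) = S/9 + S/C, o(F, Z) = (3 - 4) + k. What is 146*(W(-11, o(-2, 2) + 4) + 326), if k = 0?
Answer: 1570960/33 ≈ 47605.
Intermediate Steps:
o(F, Z) = -1 (o(F, Z) = (3 - 4) + 0 = -1 + 0 = -1)
W(C, S) = S/9 + S/C (W(C, S) = S*(1/9) + S/C = S/9 + S/C)
146*(W(-11, o(-2, 2) + 4) + 326) = 146*(((-1 + 4)/9 + (-1 + 4)/(-11)) + 326) = 146*(((1/9)*3 + 3*(-1/11)) + 326) = 146*((1/3 - 3/11) + 326) = 146*(2/33 + 326) = 146*(10760/33) = 1570960/33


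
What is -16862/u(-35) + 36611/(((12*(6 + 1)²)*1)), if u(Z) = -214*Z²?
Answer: 98035597/1572900 ≈ 62.328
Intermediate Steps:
-16862/u(-35) + 36611/(((12*(6 + 1)²)*1)) = -16862/((-214*(-35)²)) + 36611/(((12*(6 + 1)²)*1)) = -16862/((-214*1225)) + 36611/(((12*7²)*1)) = -16862/(-262150) + 36611/(((12*49)*1)) = -16862*(-1/262150) + 36611/((588*1)) = 8431/131075 + 36611/588 = 98035597/1572900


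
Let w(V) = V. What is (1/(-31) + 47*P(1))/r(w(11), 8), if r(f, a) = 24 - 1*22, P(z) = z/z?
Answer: 728/31 ≈ 23.484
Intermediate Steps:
P(z) = 1
r(f, a) = 2 (r(f, a) = 24 - 22 = 2)
(1/(-31) + 47*P(1))/r(w(11), 8) = (1/(-31) + 47*1)/2 = (-1/31 + 47)*(½) = (1456/31)*(½) = 728/31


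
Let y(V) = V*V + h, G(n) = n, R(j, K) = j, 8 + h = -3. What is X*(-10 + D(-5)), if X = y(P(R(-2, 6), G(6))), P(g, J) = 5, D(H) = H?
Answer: -210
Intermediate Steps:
h = -11 (h = -8 - 3 = -11)
y(V) = -11 + V**2 (y(V) = V*V - 11 = V**2 - 11 = -11 + V**2)
X = 14 (X = -11 + 5**2 = -11 + 25 = 14)
X*(-10 + D(-5)) = 14*(-10 - 5) = 14*(-15) = -210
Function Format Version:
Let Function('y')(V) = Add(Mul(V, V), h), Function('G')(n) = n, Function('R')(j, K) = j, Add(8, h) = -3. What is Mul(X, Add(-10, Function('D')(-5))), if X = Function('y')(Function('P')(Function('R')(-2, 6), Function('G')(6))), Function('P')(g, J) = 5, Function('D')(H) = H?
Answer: -210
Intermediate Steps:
h = -11 (h = Add(-8, -3) = -11)
Function('y')(V) = Add(-11, Pow(V, 2)) (Function('y')(V) = Add(Mul(V, V), -11) = Add(Pow(V, 2), -11) = Add(-11, Pow(V, 2)))
X = 14 (X = Add(-11, Pow(5, 2)) = Add(-11, 25) = 14)
Mul(X, Add(-10, Function('D')(-5))) = Mul(14, Add(-10, -5)) = Mul(14, -15) = -210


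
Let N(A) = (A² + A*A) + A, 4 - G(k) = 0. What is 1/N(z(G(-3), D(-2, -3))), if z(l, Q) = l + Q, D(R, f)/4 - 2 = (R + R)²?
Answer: 1/11628 ≈ 8.5999e-5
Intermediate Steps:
G(k) = 4 (G(k) = 4 - 1*0 = 4 + 0 = 4)
D(R, f) = 8 + 16*R² (D(R, f) = 8 + 4*(R + R)² = 8 + 4*(2*R)² = 8 + 4*(4*R²) = 8 + 16*R²)
z(l, Q) = Q + l
N(A) = A + 2*A² (N(A) = (A² + A²) + A = 2*A² + A = A + 2*A²)
1/N(z(G(-3), D(-2, -3))) = 1/(((8 + 16*(-2)²) + 4)*(1 + 2*((8 + 16*(-2)²) + 4))) = 1/(((8 + 16*4) + 4)*(1 + 2*((8 + 16*4) + 4))) = 1/(((8 + 64) + 4)*(1 + 2*((8 + 64) + 4))) = 1/((72 + 4)*(1 + 2*(72 + 4))) = 1/(76*(1 + 2*76)) = 1/(76*(1 + 152)) = 1/(76*153) = 1/11628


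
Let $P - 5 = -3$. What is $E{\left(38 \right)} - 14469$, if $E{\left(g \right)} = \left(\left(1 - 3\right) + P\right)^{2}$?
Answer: $-14469$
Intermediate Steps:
$P = 2$ ($P = 5 - 3 = 2$)
$E{\left(g \right)} = 0$ ($E{\left(g \right)} = \left(\left(1 - 3\right) + 2\right)^{2} = \left(-2 + 2\right)^{2} = 0^{2} = 0$)
$E{\left(38 \right)} - 14469 = 0 - 14469 = -14469$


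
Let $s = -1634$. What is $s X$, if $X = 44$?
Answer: $-71896$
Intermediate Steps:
$s X = \left(-1634\right) 44 = -71896$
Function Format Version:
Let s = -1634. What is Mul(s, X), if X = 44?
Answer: -71896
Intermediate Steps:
Mul(s, X) = Mul(-1634, 44) = -71896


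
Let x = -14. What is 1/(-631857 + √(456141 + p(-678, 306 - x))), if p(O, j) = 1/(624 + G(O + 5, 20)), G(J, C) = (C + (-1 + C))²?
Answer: -1355333265/856375832400659 - √2098716146670/856375832400659 ≈ -1.5843e-6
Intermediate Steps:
G(J, C) = (-1 + 2*C)²
p(O, j) = 1/2145 (p(O, j) = 1/(624 + (-1 + 2*20)²) = 1/(624 + (-1 + 40)²) = 1/(624 + 39²) = 1/(624 + 1521) = 1/2145)
1/(-631857 + √(456141 + p(-678, 306 - x))) = 1/(-631857 + √(456141 + 1/2145)) = 1/(-631857 + √(978422446/2145)) = 1/(-631857 + √2098716146670/2145)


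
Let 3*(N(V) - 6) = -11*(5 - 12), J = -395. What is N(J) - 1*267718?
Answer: -803059/3 ≈ -2.6769e+5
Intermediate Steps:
N(V) = 95/3 (N(V) = 6 + (-11*(5 - 12))/3 = 6 + (-11*(-7))/3 = 6 + (⅓)*77 = 6 + 77/3 = 95/3)
N(J) - 1*267718 = 95/3 - 1*267718 = 95/3 - 267718 = -803059/3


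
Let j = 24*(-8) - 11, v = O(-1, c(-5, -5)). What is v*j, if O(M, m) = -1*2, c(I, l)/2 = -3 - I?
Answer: 406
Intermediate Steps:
c(I, l) = -6 - 2*I (c(I, l) = 2*(-3 - I) = -6 - 2*I)
O(M, m) = -2
v = -2
j = -203 (j = -192 - 11 = -203)
v*j = -2*(-203) = 406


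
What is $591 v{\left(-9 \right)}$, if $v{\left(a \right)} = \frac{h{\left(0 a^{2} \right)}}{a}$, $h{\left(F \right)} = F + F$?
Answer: $0$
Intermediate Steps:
$h{\left(F \right)} = 2 F$
$v{\left(a \right)} = 0$ ($v{\left(a \right)} = \frac{2 \cdot 0 a^{2}}{a} = \frac{2 \cdot 0}{a} = \frac{0}{a} = 0$)
$591 v{\left(-9 \right)} = 591 \cdot 0 = 0$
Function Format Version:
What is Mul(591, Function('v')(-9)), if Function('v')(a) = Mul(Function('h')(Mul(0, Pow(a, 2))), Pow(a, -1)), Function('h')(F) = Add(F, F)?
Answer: 0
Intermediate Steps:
Function('h')(F) = Mul(2, F)
Function('v')(a) = 0 (Function('v')(a) = Mul(Mul(2, Mul(0, Pow(a, 2))), Pow(a, -1)) = Mul(Mul(2, 0), Pow(a, -1)) = Mul(0, Pow(a, -1)) = 0)
Mul(591, Function('v')(-9)) = Mul(591, 0) = 0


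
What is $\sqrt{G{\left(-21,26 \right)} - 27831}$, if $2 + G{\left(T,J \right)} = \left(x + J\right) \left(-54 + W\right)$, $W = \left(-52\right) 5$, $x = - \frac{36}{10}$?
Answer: $\frac{i \sqrt{871665}}{5} \approx 186.73 i$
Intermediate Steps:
$x = - \frac{18}{5}$ ($x = \left(-36\right) \frac{1}{10} = - \frac{18}{5} \approx -3.6$)
$W = -260$
$G{\left(T,J \right)} = \frac{5642}{5} - 314 J$ ($G{\left(T,J \right)} = -2 + \left(- \frac{18}{5} + J\right) \left(-54 - 260\right) = -2 + \left(- \frac{18}{5} + J\right) \left(-314\right) = -2 - \left(- \frac{5652}{5} + 314 J\right) = \frac{5642}{5} - 314 J$)
$\sqrt{G{\left(-21,26 \right)} - 27831} = \sqrt{\left(\frac{5642}{5} - 8164\right) - 27831} = \sqrt{- \frac{35178}{5} - 27831} = \sqrt{- \frac{174333}{5}} = \frac{i \sqrt{871665}}{5}$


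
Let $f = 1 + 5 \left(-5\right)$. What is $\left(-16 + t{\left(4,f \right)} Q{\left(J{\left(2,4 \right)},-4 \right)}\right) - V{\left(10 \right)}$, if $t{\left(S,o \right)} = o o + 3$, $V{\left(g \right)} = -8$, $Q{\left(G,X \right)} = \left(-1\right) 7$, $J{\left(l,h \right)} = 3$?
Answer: $-4061$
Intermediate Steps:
$Q{\left(G,X \right)} = -7$
$f = -24$ ($f = 1 - 25 = -24$)
$t{\left(S,o \right)} = 3 + o^{2}$ ($t{\left(S,o \right)} = o^{2} + 3 = 3 + o^{2}$)
$\left(-16 + t{\left(4,f \right)} Q{\left(J{\left(2,4 \right)},-4 \right)}\right) - V{\left(10 \right)} = \left(-16 + \left(3 + \left(-24\right)^{2}\right) \left(-7\right)\right) - -8 = \left(-16 + \left(3 + 576\right) \left(-7\right)\right) + 8 = \left(-16 + 579 \left(-7\right)\right) + 8 = \left(-16 - 4053\right) + 8 = -4069 + 8 = -4061$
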